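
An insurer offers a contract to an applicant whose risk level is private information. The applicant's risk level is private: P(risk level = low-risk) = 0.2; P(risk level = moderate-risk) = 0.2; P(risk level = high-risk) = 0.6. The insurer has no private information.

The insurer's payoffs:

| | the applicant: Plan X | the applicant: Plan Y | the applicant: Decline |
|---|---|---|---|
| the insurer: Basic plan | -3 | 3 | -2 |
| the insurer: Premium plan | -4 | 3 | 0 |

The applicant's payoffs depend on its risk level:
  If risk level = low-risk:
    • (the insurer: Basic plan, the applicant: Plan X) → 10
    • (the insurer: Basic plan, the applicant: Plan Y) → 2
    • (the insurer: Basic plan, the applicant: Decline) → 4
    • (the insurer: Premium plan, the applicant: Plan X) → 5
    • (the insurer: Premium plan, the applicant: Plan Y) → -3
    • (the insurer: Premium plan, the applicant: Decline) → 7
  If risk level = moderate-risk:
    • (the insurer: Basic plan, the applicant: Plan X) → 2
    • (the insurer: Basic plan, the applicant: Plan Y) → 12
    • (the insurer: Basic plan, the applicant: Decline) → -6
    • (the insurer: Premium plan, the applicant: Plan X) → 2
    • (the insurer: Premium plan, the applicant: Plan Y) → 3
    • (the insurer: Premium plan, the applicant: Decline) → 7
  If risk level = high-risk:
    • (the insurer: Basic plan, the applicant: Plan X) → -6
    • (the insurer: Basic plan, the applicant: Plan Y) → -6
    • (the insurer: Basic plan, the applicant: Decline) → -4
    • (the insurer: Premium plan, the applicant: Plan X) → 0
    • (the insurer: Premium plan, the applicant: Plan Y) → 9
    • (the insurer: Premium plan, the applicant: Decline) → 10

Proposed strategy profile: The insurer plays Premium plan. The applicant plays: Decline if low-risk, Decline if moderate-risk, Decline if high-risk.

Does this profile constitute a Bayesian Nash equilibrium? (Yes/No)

The insurer plays Premium plan: E[Premium plan] = 0.2·(0) + 0.2·(0) + 0.6·(0) = 0; E[Basic plan] = -2. Best-responding. ✓
The applicant (risk level low-risk), facing Premium plan: Plan X gives 5, Plan Y gives -3, Decline gives 7. Proposed Decline is best. ✓
The applicant (risk level moderate-risk), facing Premium plan: Plan X gives 2, Plan Y gives 3, Decline gives 7. Proposed Decline is best. ✓
The applicant (risk level high-risk), facing Premium plan: Plan X gives 0, Plan Y gives 9, Decline gives 10. Proposed Decline is best. ✓

Yes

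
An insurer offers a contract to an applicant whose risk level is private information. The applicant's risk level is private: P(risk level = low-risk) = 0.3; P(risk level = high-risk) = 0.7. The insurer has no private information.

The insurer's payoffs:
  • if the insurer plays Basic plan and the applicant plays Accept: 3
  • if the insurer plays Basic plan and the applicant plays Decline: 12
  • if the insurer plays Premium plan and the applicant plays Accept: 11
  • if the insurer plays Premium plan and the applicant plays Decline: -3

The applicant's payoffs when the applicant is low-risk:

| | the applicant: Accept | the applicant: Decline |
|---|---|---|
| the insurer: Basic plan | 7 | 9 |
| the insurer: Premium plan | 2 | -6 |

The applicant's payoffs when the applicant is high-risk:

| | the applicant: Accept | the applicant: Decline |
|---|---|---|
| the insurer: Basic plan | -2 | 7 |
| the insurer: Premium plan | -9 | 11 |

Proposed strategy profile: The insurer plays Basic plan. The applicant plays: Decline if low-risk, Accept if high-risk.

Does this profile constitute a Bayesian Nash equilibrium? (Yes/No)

No

The insurer plays Basic plan: E[Basic plan] = 0.3·(12) + 0.7·(3) = 5.7; E[Premium plan] = 6.8. Not best-responding. ✗
The applicant (risk level low-risk), facing Basic plan: Accept gives 7, Decline gives 9. Proposed Decline is best. ✓
The applicant (risk level high-risk), facing Basic plan: Accept gives -2, Decline gives 7. Proposed Accept is not best — profitable deviation exists. ✗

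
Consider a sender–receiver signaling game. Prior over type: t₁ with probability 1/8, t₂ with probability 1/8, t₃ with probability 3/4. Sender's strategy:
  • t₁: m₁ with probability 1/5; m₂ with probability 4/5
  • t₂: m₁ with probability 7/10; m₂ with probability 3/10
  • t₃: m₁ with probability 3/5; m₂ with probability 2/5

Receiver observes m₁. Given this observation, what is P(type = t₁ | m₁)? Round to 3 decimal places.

0.044

P(m₁) = (1/8)·(1/5) + (1/8)·(7/10) + (3/4)·(3/5) = 9/16
P(t₁ | m₁) = ((1/8)·(1/5)) / (9/16) = (1/40) / (9/16) = 2/45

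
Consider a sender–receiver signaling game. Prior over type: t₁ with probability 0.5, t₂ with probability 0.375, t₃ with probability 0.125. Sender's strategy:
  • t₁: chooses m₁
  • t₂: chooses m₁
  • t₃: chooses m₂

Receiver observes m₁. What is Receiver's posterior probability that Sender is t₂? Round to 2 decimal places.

P(m₁) = 0.5·1 + 0.375·1 + 0.125·0 = 0.875
P(t₂ | m₁) = (0.375·1) / 0.875 = 0.375 / 0.875 = 0.428571

0.43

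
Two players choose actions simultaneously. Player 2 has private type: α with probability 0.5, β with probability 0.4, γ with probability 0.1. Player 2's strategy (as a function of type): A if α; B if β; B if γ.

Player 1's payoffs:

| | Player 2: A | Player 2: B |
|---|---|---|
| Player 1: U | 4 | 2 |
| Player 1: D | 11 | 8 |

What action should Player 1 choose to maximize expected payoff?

E[U] = 0.5·(4) + 0.4·(2) + 0.1·(2) = 3
E[D] = 0.5·(11) + 0.4·(8) + 0.1·(8) = 9.5
Best response: D (9.5 is the largest).

D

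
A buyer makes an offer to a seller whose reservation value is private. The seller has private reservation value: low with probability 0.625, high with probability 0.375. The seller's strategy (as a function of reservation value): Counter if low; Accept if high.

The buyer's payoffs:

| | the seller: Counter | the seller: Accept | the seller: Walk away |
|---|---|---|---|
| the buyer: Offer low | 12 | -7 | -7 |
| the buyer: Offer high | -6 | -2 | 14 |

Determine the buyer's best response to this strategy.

Compute the buyer's expected payoff for each action, taking the expectation over the seller's type.
E[Offer low] = 0.625·(12) + 0.375·(-7) = 4.875
E[Offer high] = 0.625·(-6) + 0.375·(-2) = -4.5
Best response: Offer low (4.875 is the largest).

Offer low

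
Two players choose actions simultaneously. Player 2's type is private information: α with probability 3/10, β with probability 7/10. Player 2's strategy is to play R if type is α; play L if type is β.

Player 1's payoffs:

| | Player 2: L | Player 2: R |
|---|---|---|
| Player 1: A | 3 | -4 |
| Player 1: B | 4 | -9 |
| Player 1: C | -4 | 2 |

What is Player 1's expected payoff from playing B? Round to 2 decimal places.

Take the expectation over Player 2's type, weighting each type's action by its prior probability.
E[B] = 3/10·(-9) + 7/10·4 = (-27/10) + 14/5 = 1/10

0.10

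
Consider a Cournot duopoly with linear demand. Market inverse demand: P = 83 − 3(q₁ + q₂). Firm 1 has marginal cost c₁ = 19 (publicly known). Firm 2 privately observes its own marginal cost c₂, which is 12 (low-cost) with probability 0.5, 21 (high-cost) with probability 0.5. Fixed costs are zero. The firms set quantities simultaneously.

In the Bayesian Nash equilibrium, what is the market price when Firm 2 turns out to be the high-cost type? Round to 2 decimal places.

41.75

Type-c best response for Firm 2: q₂(c) = (83 − c)/6 − q₁/2.
Firm 1 maximizes expected profit; its first-order condition is 83 − 6q₁ − 3E[q₂] − 19 = 0.
Substituting E[q₂] and solving: E[c₂] = 16.5, so q₁ = (83 − 2·19 + 16.5)/9 = 6.83333.
q₂(high-cost) = 6.91667, so P = 83 − 3·(6.83333 + 6.91667) = 41.75.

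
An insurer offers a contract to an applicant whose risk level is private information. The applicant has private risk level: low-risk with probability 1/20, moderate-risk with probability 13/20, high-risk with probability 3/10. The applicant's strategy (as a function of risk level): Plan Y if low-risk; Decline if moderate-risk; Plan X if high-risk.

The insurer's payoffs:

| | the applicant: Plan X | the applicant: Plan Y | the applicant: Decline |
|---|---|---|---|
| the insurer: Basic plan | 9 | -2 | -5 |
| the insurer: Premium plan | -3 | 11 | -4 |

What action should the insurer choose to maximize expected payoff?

Basic plan

Compute the insurer's expected payoff for each action, taking the expectation over the applicant's type.
E[Basic plan] = 1/20·(-2) + 13/20·(-5) + 3/10·(9) = -13/20
E[Premium plan] = 1/20·(11) + 13/20·(-4) + 3/10·(-3) = -59/20
Best response: Basic plan (-13/20 is the largest).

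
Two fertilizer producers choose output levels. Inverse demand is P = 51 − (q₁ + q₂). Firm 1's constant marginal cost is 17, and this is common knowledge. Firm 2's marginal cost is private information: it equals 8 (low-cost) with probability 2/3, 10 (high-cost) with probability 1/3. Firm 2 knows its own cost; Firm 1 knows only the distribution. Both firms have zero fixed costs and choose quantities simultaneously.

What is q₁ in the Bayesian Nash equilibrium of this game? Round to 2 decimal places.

8.56

Firm 2 with cost c maximizes (51 − (q₁+q₂) − c)·q₂, giving q₂(c) = (51 − c − q₁)/2.
E[c₂] = 2/3·8 + 1/3·10 = 8.66667
Firm 1's FOC against E[q₂] yields q₁ = (51 − 2·17 + E[c₂])/3 = (51 − 34 + 8.66667)/3 = 8.55556.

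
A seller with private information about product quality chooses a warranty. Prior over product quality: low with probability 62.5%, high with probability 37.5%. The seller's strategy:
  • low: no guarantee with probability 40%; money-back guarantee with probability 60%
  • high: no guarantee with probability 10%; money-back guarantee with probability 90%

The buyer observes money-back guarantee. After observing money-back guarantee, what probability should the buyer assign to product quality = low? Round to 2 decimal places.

P(money-back guarantee) = 0.625·0.6 + 0.375·0.9 = 0.7125
P(low | money-back guarantee) = (0.625·0.6) / 0.7125 = 0.375 / 0.7125 = 0.526316

0.53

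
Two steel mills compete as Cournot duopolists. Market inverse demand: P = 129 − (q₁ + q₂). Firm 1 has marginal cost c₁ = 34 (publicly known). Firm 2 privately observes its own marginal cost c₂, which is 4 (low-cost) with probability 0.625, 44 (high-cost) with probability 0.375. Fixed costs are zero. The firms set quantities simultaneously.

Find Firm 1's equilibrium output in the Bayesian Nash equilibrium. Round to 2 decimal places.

26.67

Firm 2 with cost c maximizes (129 − (q₁+q₂) − c)·q₂, giving q₂(c) = (129 − c − q₁)/2.
E[c₂] = 0.625·4 + 0.375·44 = 19
Firm 1's FOC against E[q₂] yields q₁ = (129 − 2·34 + E[c₂])/3 = (129 − 68 + 19)/3 = 26.6667.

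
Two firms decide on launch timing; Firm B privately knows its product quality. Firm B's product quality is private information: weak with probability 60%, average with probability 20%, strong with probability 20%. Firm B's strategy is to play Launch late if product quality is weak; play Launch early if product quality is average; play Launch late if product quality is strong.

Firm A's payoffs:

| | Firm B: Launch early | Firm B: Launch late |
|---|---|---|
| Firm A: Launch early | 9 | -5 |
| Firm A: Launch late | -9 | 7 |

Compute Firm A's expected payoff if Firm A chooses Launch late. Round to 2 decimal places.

E[Launch late] = 0.6·7 + 0.2·(-9) + 0.2·7 = 4.2 + (-1.8) + 1.4 = 3.8

3.80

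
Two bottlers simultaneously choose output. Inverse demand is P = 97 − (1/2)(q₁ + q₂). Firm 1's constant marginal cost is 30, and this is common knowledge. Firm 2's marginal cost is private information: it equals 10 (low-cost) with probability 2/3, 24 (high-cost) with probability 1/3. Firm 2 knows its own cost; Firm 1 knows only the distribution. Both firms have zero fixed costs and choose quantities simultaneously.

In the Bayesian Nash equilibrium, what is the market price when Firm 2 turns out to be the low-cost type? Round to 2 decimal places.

44.89

Type-c best response for Firm 2: q₂(c) = (97 − c) − q₁/2.
Firm 1 maximizes expected profit; its first-order condition is 97 − q₁ − (1/2)E[q₂] − 30 = 0.
Substituting E[q₂] and solving: E[c₂] = 14.6667, so q₁ = (97 − 2·30 + 14.6667)/(3/2) = 34.4444.
q₂(low-cost) = 69.7778, so P = 97 − (1/2)·(34.4444 + 69.7778) = 44.8889.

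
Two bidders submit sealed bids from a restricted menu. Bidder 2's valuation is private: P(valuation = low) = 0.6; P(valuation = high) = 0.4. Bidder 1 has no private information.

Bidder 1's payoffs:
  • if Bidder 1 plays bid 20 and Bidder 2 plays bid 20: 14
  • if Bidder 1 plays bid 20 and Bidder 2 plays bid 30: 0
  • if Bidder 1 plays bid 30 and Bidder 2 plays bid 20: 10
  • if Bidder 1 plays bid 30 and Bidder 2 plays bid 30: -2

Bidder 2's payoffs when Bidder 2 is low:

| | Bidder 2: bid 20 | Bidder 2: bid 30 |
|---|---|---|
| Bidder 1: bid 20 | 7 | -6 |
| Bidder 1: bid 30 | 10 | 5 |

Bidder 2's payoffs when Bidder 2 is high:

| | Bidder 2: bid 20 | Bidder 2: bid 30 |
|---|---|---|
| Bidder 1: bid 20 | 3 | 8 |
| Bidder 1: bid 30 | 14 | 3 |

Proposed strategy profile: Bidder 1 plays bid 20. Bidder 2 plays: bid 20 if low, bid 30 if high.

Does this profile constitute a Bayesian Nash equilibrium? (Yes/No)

Yes

Bidder 1 plays bid 20: E[bid 20] = 0.6·(14) + 0.4·(0) = 8.4; E[bid 30] = 5.2. Best-responding. ✓
Bidder 2 (valuation low), facing bid 20: bid 20 gives 7, bid 30 gives -6. Proposed bid 20 is best. ✓
Bidder 2 (valuation high), facing bid 20: bid 20 gives 3, bid 30 gives 8. Proposed bid 30 is best. ✓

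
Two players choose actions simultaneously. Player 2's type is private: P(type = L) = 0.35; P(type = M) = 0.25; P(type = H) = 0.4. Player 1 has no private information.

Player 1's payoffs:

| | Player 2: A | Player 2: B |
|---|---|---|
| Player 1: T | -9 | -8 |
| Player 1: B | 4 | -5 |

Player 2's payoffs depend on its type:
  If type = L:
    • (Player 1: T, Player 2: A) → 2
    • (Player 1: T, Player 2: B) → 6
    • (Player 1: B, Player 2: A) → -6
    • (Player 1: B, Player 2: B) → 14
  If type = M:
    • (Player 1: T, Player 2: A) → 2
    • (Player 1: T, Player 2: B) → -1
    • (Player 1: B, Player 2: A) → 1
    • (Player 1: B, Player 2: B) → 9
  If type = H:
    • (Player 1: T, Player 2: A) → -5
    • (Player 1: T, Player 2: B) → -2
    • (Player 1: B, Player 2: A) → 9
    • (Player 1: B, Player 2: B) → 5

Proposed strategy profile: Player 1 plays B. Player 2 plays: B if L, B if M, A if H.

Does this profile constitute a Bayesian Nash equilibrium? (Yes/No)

Yes

Player 1 plays B: E[B] = 0.35·(-5) + 0.25·(-5) + 0.4·(4) = -1.4; E[T] = -8.4. Best-responding. ✓
Player 2 (type L), facing B: A gives -6, B gives 14. Proposed B is best. ✓
Player 2 (type M), facing B: A gives 1, B gives 9. Proposed B is best. ✓
Player 2 (type H), facing B: A gives 9, B gives 5. Proposed A is best. ✓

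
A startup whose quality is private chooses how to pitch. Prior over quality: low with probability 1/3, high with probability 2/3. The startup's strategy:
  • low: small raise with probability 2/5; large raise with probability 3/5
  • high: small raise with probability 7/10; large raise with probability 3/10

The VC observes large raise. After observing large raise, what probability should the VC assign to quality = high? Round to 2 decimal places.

0.50

P(large raise) = (1/3)·(3/5) + (2/3)·(3/10) = 2/5
P(high | large raise) = ((2/3)·(3/10)) / (2/5) = (1/5) / (2/5) = 1/2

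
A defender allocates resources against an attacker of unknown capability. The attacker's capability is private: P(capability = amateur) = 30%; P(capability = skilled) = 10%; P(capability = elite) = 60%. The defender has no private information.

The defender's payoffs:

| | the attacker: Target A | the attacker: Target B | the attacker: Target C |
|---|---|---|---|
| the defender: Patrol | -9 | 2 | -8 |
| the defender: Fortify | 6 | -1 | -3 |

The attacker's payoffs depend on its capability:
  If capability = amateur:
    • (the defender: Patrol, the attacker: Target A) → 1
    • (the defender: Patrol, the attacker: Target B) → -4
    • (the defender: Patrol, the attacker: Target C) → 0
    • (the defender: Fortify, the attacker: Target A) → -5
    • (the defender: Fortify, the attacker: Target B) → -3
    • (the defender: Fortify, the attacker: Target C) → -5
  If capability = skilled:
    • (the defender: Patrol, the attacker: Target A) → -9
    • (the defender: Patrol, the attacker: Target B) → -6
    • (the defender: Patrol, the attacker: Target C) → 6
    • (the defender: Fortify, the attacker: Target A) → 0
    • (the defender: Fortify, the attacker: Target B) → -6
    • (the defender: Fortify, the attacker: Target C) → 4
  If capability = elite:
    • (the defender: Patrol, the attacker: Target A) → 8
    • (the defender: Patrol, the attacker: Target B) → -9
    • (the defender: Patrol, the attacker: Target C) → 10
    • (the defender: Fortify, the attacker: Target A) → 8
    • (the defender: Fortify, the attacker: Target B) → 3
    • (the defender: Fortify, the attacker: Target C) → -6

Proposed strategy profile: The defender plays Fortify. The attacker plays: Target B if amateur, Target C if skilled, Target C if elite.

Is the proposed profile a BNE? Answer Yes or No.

The defender plays Fortify: E[Fortify] = 0.3·(-1) + 0.1·(-3) + 0.6·(-3) = -2.4; E[Patrol] = -5. Best-responding. ✓
The attacker (capability amateur), facing Fortify: Target A gives -5, Target B gives -3, Target C gives -5. Proposed Target B is best. ✓
The attacker (capability skilled), facing Fortify: Target A gives 0, Target B gives -6, Target C gives 4. Proposed Target C is best. ✓
The attacker (capability elite), facing Fortify: Target A gives 8, Target B gives 3, Target C gives -6. Proposed Target C is not best — profitable deviation exists. ✗

No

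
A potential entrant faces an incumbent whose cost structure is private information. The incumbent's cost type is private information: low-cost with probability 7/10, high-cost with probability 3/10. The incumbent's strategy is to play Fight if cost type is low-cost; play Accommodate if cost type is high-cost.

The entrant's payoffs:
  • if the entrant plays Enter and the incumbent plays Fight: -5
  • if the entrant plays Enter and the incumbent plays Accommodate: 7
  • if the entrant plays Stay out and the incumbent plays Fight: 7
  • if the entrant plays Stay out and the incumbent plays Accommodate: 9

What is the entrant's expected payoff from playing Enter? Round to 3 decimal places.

E[Enter] = 7/10·(-5) + 3/10·7 = (-7/2) + 21/10 = -7/5

-1.400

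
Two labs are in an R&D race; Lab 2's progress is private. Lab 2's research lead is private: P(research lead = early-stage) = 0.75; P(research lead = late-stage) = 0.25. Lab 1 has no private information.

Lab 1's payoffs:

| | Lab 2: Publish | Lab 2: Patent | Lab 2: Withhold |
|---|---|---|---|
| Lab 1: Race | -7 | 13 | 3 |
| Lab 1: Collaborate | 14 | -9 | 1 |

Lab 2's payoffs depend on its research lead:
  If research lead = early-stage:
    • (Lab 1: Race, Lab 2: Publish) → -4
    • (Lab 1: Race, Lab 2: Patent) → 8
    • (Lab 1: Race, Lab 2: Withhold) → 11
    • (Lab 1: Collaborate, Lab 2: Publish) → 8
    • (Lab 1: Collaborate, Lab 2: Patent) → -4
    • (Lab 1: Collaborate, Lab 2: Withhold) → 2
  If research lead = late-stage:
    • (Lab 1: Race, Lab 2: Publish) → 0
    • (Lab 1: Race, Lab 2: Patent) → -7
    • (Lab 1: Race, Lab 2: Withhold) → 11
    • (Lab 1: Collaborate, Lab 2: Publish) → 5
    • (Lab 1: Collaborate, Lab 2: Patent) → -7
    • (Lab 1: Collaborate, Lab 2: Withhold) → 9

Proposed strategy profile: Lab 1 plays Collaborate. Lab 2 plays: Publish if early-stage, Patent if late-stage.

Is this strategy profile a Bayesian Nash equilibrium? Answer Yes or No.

No

A profile is a BNE iff every type of every player is best-responding given beliefs about the other side.
Lab 1 plays Collaborate: E[Collaborate] = 0.75·(14) + 0.25·(-9) = 8.25; E[Race] = -2. Best-responding. ✓
Lab 2 (research lead early-stage), facing Collaborate: Publish gives 8, Patent gives -4, Withhold gives 2. Proposed Publish is best. ✓
Lab 2 (research lead late-stage), facing Collaborate: Publish gives 5, Patent gives -7, Withhold gives 9. Proposed Patent is not best — profitable deviation exists. ✗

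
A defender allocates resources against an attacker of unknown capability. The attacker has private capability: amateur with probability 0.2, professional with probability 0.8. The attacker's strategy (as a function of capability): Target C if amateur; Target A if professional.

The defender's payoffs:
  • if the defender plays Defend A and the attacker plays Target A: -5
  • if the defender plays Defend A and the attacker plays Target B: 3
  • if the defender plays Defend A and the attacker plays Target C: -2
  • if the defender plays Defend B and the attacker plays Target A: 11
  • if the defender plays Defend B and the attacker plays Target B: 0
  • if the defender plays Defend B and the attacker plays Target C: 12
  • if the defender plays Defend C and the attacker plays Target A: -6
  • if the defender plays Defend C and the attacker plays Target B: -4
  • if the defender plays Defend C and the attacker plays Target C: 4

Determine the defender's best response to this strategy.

Defend B

Compute the defender's expected payoff for each action, taking the expectation over the attacker's type.
E[Defend A] = 0.2·(-2) + 0.8·(-5) = -4.4
E[Defend B] = 0.2·(12) + 0.8·(11) = 11.2
E[Defend C] = 0.2·(4) + 0.8·(-6) = -4
Best response: Defend B (11.2 is the largest).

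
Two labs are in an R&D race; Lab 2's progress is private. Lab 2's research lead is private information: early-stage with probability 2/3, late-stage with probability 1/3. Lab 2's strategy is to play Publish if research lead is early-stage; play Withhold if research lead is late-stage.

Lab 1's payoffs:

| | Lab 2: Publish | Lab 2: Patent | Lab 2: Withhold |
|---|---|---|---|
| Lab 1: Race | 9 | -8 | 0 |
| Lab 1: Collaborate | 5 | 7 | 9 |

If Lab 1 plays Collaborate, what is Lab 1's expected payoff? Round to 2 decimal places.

6.33

E[Collaborate] = 2/3·5 + 1/3·9 = 10/3 + 3 = 19/3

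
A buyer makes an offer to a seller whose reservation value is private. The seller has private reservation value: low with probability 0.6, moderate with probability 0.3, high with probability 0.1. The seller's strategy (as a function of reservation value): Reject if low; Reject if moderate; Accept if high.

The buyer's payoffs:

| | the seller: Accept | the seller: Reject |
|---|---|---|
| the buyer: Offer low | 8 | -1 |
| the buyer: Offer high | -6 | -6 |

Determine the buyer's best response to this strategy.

Offer low

E[Offer low] = 0.6·(-1) + 0.3·(-1) + 0.1·(8) = -0.1
E[Offer high] = 0.6·(-6) + 0.3·(-6) + 0.1·(-6) = -6
Best response: Offer low (-0.1 is the largest).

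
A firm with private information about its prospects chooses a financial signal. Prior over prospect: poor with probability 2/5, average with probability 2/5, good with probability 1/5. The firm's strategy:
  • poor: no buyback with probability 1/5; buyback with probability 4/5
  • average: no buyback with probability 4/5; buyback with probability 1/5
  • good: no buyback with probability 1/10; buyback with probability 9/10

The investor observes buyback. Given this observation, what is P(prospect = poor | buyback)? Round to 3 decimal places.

P(buyback) = (2/5)·(4/5) + (2/5)·(1/5) + (1/5)·(9/10) = 29/50
P(poor | buyback) = ((2/5)·(4/5)) / (29/50) = (8/25) / (29/50) = 16/29

0.552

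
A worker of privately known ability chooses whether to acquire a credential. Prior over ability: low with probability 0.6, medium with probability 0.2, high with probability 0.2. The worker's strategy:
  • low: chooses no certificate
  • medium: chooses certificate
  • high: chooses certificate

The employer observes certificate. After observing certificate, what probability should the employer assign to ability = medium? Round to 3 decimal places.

Apply Bayes' rule using the sender's strategy as the likelihood.
P(certificate) = 0.6·0 + 0.2·1 + 0.2·1 = 0.4
P(medium | certificate) = (0.2·1) / 0.4 = 0.2 / 0.4 = 0.5

0.500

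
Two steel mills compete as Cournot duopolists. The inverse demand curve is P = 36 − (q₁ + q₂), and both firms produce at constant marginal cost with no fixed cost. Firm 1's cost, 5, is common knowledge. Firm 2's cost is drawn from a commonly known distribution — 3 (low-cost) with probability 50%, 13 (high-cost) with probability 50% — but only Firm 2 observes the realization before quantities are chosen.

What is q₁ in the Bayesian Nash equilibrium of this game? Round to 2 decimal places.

Firm 2 with cost c maximizes (36 − (q₁+q₂) − c)·q₂, giving q₂(c) = (36 − c − q₁)/2.
E[c₂] = 0.5·3 + 0.5·13 = 8
Firm 1's FOC against E[q₂] yields q₁ = (36 − 2·5 + E[c₂])/3 = (36 − 10 + 8)/3 = 11.3333.

11.33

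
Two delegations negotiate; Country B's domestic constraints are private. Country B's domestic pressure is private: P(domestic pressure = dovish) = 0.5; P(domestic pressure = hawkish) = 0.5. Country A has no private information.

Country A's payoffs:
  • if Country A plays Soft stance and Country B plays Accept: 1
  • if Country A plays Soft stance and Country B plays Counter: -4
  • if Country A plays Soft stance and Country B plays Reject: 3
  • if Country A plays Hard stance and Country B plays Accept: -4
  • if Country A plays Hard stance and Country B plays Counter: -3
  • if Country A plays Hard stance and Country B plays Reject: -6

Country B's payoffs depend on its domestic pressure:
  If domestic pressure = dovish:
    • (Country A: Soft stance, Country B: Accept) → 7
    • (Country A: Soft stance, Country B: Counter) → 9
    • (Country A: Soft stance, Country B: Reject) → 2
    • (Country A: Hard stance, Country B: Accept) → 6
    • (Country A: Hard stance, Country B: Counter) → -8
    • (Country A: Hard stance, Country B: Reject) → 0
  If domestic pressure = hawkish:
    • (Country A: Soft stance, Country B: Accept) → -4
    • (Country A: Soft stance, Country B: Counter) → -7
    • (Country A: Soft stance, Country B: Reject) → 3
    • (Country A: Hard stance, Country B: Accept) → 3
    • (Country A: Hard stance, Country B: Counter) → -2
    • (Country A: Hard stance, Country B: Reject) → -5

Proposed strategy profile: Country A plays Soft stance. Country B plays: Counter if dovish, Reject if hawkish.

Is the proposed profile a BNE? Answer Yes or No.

A profile is a BNE iff every type of every player is best-responding given beliefs about the other side.
Country A plays Soft stance: E[Soft stance] = 0.5·(-4) + 0.5·(3) = -0.5; E[Hard stance] = -4.5. Best-responding. ✓
Country B (domestic pressure dovish), facing Soft stance: Accept gives 7, Counter gives 9, Reject gives 2. Proposed Counter is best. ✓
Country B (domestic pressure hawkish), facing Soft stance: Accept gives -4, Counter gives -7, Reject gives 3. Proposed Reject is best. ✓

Yes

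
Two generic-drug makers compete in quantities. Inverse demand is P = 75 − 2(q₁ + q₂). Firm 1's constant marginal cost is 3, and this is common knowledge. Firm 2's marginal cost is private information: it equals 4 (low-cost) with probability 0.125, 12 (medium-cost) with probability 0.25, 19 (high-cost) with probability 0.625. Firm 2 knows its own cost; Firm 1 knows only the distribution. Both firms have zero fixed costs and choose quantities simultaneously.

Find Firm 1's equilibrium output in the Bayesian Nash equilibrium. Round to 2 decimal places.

14.06

Each type of Firm 2 best-responds to q₁; Firm 1 best-responds to the expected q₂ over Firm 2's types.
Firm 2 with cost c maximizes (75 − 2(q₁+q₂) − c)·q₂, giving q₂(c) = (75 − c − 2q₁)/4.
E[c₂] = 0.125·4 + 0.25·12 + 0.625·19 = 15.375
Firm 1's FOC against E[q₂] yields q₁ = (75 − 2·3 + E[c₂])/6 = (75 − 6 + 15.375)/6 = 14.0625.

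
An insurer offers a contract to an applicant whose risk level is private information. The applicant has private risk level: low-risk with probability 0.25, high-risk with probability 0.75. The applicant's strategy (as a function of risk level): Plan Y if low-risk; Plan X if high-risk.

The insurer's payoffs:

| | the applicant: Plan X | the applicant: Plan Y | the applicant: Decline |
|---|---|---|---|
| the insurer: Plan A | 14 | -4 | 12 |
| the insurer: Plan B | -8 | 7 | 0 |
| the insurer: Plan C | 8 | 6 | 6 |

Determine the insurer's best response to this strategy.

Plan A

Compute the insurer's expected payoff for each action, taking the expectation over the applicant's type.
E[Plan A] = 0.25·(-4) + 0.75·(14) = 9.5
E[Plan B] = 0.25·(7) + 0.75·(-8) = -4.25
E[Plan C] = 0.25·(6) + 0.75·(8) = 7.5
Best response: Plan A (9.5 is the largest).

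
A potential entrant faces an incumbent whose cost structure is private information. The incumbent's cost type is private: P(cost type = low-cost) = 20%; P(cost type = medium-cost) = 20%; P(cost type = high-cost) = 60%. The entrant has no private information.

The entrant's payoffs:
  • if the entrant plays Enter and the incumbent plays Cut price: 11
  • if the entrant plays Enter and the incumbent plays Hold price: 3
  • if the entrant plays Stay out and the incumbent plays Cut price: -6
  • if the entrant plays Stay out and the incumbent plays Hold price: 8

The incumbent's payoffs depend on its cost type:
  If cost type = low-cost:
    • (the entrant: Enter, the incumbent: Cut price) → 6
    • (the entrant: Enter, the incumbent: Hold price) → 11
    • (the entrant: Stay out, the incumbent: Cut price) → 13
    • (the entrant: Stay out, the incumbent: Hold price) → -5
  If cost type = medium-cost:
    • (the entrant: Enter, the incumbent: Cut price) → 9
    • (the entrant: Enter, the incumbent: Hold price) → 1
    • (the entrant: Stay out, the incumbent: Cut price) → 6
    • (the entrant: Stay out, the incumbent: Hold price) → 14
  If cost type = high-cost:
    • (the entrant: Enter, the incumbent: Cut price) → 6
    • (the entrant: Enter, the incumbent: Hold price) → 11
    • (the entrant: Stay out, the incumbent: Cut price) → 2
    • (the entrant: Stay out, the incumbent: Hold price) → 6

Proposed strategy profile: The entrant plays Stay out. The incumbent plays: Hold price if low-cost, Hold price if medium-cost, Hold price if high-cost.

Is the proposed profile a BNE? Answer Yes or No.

No

The entrant plays Stay out: E[Stay out] = 0.2·(8) + 0.2·(8) + 0.6·(8) = 8; E[Enter] = 3. Best-responding. ✓
The incumbent (cost type low-cost), facing Stay out: Cut price gives 13, Hold price gives -5. Proposed Hold price is not best — profitable deviation exists. ✗
The incumbent (cost type medium-cost), facing Stay out: Cut price gives 6, Hold price gives 14. Proposed Hold price is best. ✓
The incumbent (cost type high-cost), facing Stay out: Cut price gives 2, Hold price gives 6. Proposed Hold price is best. ✓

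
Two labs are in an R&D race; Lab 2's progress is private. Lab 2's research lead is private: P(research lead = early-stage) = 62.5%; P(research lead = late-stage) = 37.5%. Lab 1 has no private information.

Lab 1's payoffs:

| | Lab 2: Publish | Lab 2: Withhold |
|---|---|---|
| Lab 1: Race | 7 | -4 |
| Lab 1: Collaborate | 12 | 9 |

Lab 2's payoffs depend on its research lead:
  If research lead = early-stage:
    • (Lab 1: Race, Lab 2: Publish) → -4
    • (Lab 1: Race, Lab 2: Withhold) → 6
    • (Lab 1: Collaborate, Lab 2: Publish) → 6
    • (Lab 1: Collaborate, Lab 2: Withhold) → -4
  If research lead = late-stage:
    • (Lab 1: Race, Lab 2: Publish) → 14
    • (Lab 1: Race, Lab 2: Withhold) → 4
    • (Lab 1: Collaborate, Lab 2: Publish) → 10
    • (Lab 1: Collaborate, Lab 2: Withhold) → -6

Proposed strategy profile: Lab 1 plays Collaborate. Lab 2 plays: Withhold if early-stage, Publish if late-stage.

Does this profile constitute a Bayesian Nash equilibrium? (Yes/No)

Lab 1 plays Collaborate: E[Collaborate] = 0.625·(9) + 0.375·(12) = 10.125; E[Race] = 0.125. Best-responding. ✓
Lab 2 (research lead early-stage), facing Collaborate: Publish gives 6, Withhold gives -4. Proposed Withhold is not best — profitable deviation exists. ✗
Lab 2 (research lead late-stage), facing Collaborate: Publish gives 10, Withhold gives -6. Proposed Publish is best. ✓

No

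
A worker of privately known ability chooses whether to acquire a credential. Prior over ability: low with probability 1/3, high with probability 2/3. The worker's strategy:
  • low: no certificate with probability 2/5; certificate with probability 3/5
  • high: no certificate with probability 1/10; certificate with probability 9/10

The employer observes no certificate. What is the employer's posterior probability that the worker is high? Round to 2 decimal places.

0.33

P(no certificate) = (1/3)·(2/5) + (2/3)·(1/10) = 1/5
P(high | no certificate) = ((2/3)·(1/10)) / (1/5) = (1/15) / (1/5) = 1/3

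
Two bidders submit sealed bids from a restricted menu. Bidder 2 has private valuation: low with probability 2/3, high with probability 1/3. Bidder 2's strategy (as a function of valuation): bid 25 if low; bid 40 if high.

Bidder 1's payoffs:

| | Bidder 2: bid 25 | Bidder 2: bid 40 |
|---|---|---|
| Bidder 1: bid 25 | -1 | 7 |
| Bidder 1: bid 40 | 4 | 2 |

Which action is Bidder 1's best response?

bid 40

E[bid 25] = 2/3·(-1) + 1/3·(7) = 5/3
E[bid 40] = 2/3·(4) + 1/3·(2) = 10/3
Best response: bid 40 (10/3 is the largest).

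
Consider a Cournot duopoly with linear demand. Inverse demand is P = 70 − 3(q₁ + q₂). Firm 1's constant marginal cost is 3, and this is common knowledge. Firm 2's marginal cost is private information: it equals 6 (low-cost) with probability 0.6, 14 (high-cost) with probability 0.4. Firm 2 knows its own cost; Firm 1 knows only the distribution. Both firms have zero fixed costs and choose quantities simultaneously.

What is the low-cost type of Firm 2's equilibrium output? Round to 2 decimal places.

6.60

Firm 2 with cost c maximizes (70 − 3(q₁+q₂) − c)·q₂, giving q₂(c) = (70 − c − 3q₁)/6.
E[c₂] = 0.6·6 + 0.4·14 = 9.2
Firm 1's FOC against E[q₂] yields q₁ = (70 − 2·3 + E[c₂])/9 = (70 − 6 + 9.2)/9 = 8.13333.
q₂(low-cost) = (70 − 6 − 3·8.13333)/6 = 6.6.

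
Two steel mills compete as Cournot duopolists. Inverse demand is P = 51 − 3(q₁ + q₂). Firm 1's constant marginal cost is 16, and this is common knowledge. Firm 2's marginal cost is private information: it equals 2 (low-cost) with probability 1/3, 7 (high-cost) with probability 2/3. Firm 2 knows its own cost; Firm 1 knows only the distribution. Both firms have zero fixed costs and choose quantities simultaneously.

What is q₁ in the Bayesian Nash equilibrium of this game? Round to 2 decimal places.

Each type of Firm 2 best-responds to q₁; Firm 1 best-responds to the expected q₂ over Firm 2's types.
Firm 2 with cost c maximizes (51 − 3(q₁+q₂) − c)·q₂, giving q₂(c) = (51 − c − 3q₁)/6.
E[c₂] = 1/3·2 + 2/3·7 = 5.33333
Firm 1's FOC against E[q₂] yields q₁ = (51 − 2·16 + E[c₂])/9 = (51 − 32 + 5.33333)/9 = 2.7037.

2.70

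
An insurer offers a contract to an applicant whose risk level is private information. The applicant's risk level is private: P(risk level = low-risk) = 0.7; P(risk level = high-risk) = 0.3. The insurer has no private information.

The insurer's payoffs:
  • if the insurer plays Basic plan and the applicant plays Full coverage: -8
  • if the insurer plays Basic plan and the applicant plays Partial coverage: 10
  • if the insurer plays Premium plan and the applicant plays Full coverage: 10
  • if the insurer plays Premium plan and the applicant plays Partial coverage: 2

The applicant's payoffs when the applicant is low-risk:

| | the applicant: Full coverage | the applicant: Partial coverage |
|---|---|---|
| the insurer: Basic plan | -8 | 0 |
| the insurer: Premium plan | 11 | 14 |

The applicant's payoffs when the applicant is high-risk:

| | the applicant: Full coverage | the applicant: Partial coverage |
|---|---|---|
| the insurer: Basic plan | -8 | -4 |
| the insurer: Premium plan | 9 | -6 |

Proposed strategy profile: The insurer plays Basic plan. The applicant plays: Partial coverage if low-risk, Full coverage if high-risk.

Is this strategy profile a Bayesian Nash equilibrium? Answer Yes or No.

No

A profile is a BNE iff every type of every player is best-responding given beliefs about the other side.
The insurer plays Basic plan: E[Basic plan] = 0.7·(10) + 0.3·(-8) = 4.6; E[Premium plan] = 4.4. Best-responding. ✓
The applicant (risk level low-risk), facing Basic plan: Full coverage gives -8, Partial coverage gives 0. Proposed Partial coverage is best. ✓
The applicant (risk level high-risk), facing Basic plan: Full coverage gives -8, Partial coverage gives -4. Proposed Full coverage is not best — profitable deviation exists. ✗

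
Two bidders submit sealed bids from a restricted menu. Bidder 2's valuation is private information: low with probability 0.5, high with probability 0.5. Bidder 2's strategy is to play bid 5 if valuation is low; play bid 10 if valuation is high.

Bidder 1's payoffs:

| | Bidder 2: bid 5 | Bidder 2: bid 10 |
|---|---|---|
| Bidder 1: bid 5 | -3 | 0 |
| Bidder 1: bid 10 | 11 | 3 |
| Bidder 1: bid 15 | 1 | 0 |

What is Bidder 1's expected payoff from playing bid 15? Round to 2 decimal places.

0.50

Take the expectation over Bidder 2's valuation, weighting each type's action by its prior probability.
E[bid 15] = 0.5·1 + 0.5·0 = 0.5 + 0 = 0.5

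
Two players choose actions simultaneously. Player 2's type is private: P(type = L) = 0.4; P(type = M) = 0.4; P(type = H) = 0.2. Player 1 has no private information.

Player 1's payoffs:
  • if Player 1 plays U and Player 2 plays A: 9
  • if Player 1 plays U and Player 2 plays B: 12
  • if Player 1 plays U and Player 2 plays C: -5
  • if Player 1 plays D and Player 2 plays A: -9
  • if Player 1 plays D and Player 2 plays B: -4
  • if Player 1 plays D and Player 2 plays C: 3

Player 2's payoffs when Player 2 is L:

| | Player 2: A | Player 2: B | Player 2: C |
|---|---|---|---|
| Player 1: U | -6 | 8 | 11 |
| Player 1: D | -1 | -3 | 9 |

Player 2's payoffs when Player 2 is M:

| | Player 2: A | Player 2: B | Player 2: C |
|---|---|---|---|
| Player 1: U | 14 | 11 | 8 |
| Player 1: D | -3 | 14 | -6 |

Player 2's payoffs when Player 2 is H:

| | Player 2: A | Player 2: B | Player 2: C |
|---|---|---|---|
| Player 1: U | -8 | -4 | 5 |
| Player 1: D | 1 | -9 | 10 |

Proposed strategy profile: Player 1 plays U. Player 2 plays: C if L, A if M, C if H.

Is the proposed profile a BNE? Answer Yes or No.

Yes

Player 1 plays U: E[U] = 0.4·(-5) + 0.4·(9) + 0.2·(-5) = 0.6; E[D] = -1.8. Best-responding. ✓
Player 2 (type L), facing U: A gives -6, B gives 8, C gives 11. Proposed C is best. ✓
Player 2 (type M), facing U: A gives 14, B gives 11, C gives 8. Proposed A is best. ✓
Player 2 (type H), facing U: A gives -8, B gives -4, C gives 5. Proposed C is best. ✓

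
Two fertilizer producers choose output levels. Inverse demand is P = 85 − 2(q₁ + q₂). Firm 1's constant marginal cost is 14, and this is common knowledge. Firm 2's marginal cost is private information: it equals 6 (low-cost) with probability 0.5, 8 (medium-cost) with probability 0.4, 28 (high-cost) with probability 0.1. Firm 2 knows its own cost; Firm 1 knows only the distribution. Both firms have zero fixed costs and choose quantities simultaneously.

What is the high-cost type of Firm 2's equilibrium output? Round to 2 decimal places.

8.75

Type-c best response for Firm 2: q₂(c) = (85 − c)/4 − q₁/2.
Firm 1 maximizes expected profit; its first-order condition is 85 − 4q₁ − 2E[q₂] − 14 = 0.
Substituting E[q₂] and solving: E[c₂] = 9, so q₁ = (85 − 2·14 + 9)/6 = 11.
q₂(high-cost) = (85 − 28 − 2·11)/4 = 8.75.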